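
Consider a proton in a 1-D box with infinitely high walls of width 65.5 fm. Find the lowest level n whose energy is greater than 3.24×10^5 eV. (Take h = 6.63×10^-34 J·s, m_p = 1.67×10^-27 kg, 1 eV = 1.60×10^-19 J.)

E_1 = h²/(8m_pL²) = 7.669×10^-15 J = 4.793×10^4 eV.
Need n² > 3.24×10^5/4.793×10^4 = 6.760, i.e. n > 2.600.
The smallest integer satisfying this is n = 3.

n = 3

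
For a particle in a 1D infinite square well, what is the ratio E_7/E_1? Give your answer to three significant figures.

E_n ∝ n², so E_7/E_1 = 7²/1² = 49/1 = 49.0.

49.0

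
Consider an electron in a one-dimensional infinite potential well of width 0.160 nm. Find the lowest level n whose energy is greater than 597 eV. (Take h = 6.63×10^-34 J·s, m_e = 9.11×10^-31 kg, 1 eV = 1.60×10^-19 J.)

n = 7

E_1 = h²/(8m_eL²) = 2.356×10^-18 J = 14.73 eV.
Need n² > 597/14.73 = 40.53, i.e. n > 6.366.
The smallest integer satisfying this is n = 7.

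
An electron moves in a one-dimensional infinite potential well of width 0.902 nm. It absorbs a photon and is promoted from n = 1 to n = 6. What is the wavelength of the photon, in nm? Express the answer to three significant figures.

λ = 76.6 nm

E_1 = h²/(8m_eL²) = 7.405×10^-20 J, so ΔE = (6² − 1²)E_1 = 2.592×10^-18 J.
λ = hc/ΔE = (6.626×10^-34·2.998×10^8)/2.592×10^-18 = 7.66×10^-8 m = 76.6 nm.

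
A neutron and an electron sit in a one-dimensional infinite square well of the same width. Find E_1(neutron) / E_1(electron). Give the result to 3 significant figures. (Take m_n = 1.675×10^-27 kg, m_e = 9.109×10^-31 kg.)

E_n ∝ 1/m at fixed n and L, so the ratio is m_e/m_n = 9.109×10^-31/1.675×10^-27 = 5.44×10^-4.

5.44×10^-4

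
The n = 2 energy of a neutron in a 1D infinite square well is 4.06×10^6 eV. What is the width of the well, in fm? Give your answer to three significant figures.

From E_n = n²h²/(8m_nL²), L = n·h/√(8m_nE_n).
E_2 = 4.06×10^6 eV = 6.504×10^-13 J, so L = 2·6.626×10^-34/√(8·1.675×10^-27·6.504×10^-13) = 1.42×10^-14 m = 14.2 fm.

L = 14.2 fm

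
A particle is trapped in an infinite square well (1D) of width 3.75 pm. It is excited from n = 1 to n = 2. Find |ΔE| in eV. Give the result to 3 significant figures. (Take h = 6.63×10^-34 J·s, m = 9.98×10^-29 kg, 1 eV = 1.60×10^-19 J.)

E_1 = h²/(8mL²) = 3.915×10^-17 J.
|ΔE| = |1² − 2²|·E_1 = 3·3.915×10^-17 J = 1.174×10^-16 J = 734 eV.

|ΔE| = 734 eV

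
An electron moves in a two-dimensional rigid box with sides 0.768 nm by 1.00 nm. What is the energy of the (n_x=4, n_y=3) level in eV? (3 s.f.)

For a 2D rectangular well E = (h²/8m_e)·Σ n_i²/L_i² = (6.626×10^-34)²/(8·9.109×10^-31) · [4²/(0.768 nm)² + 3²/(1.00 nm)²].
Evaluating gives E = 2.177×10^-18 J = 13.6 eV.

E = 13.6 eV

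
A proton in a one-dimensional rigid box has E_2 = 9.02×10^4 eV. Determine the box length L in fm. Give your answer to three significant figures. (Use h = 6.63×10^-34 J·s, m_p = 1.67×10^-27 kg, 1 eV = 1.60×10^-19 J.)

From E_n = n²h²/(8m_pL²), L = n·h/√(8m_pE_n).
E_2 = 9.02×10^4 eV = 1.443×10^-14 J, so L = 2·6.63×10^-34/√(8·1.67×10^-27·1.443×10^-14) = 9.55×10^-14 m = 95.5 fm.

L = 95.5 fm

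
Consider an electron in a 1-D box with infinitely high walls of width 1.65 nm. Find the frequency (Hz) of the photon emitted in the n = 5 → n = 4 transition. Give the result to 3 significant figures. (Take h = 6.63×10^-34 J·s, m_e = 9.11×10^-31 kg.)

E_1 = h²/(8m_eL²) = 2.215×10^-20 J and ΔE = (5² − 4²)E_1 = 1.994×10^-19 J.
f = ΔE/h = 1.994×10^-19/6.63×10^-34 = 3.01×10^14 Hz.

f = 3.01×10^14 Hz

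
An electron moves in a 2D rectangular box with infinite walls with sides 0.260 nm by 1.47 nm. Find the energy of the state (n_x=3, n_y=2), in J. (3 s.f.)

For a 2D rectangular well E = (h²/8m_e)·Σ n_i²/L_i² = (6.626×10^-34)²/(8·9.109×10^-31) · [3²/(0.260 nm)² + 2²/(1.47 nm)²].
Evaluating gives E = 8.13×10^-18 J.

E = 8.13×10^-18 J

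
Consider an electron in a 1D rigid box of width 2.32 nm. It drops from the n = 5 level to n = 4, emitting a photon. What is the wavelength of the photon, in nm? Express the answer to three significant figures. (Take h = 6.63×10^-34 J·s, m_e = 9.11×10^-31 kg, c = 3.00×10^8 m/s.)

E_1 = h²/(8m_eL²) = 1.121×10^-20 J, so ΔE = (5² − 4²)E_1 = 1.009×10^-19 J.
λ = hc/ΔE = (6.63×10^-34·3.00×10^8)/1.009×10^-19 = 1.97×10^-6 m = 1.97×10^3 nm.

λ = 1.97×10^3 nm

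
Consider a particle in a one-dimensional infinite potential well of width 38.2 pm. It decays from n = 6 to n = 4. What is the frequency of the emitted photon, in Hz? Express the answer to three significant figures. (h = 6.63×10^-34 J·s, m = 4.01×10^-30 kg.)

f = 2.83×10^17 Hz

E_1 = h²/(8mL²) = 9.390×10^-18 J and ΔE = (6² − 4²)E_1 = 1.878×10^-16 J.
f = ΔE/h = 1.878×10^-16/6.63×10^-34 = 2.83×10^17 Hz.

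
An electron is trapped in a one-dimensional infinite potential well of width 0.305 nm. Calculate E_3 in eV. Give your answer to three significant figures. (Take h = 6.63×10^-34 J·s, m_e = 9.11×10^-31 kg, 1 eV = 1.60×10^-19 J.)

For an infinite well E_n = n²h²/(8m_eL²), so E_1 = h²/(8m_eL²) = (6.63×10^-34)²/(8·9.11×10^-31·(3.05×10^-10 m)²) = 6.484×10^-19 J.
Then E_3 = 3²·E_1 = 9·6.484×10^-19 J = 5.836×10^-18 J.
Converting, E_3 = 5.836×10^-18 J / (1.60×10^-19 J/eV) = 36.5 eV.

E_3 = 36.5 eV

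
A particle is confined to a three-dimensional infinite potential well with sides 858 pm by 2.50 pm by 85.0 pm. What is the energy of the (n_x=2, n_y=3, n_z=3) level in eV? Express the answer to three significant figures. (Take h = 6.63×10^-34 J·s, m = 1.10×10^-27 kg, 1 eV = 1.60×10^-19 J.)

For a 3D rectangular well E = (h²/8m)·Σ n_i²/L_i² = (6.63×10^-34)²/(8·1.10×10^-27) · [2²/(858 pm)² + 3²/(2.50 pm)² + 3²/(85.0 pm)²].
Evaluating gives E = 7.199×10^-17 J = 450 eV.

E = 450 eV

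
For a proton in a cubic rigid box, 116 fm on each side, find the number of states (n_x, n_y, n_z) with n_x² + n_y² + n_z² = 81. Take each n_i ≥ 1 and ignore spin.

The level has n_x² + n_y² + n_z² = 81. The ordered positive-integer solutions are (1, 4, 8), (1, 8, 4), (3, 6, 6), (4, 1, 8), (4, 4, 7), (4, 7, 4), (4, 8, 1), (6, 3, 6), (6, 6, 3), (7, 4, 4), (8, 1, 4), (8, 4, 1).
That gives 12 states.

degeneracy = 12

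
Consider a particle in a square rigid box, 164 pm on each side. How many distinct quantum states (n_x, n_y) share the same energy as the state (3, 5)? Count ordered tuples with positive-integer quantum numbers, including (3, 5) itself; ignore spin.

The level has n_x² + n_y² = 34. The ordered positive-integer solutions are (3, 5), (5, 3).
That gives 2 states.

degeneracy = 2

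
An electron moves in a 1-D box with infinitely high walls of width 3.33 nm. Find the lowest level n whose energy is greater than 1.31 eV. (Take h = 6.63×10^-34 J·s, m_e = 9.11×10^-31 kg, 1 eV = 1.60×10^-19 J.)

n = 7

E_1 = h²/(8m_eL²) = 5.439×10^-21 J = 0.03399 eV.
Need n² > 1.31/0.03399 = 38.54, i.e. n > 6.208.
The smallest integer satisfying this is n = 7.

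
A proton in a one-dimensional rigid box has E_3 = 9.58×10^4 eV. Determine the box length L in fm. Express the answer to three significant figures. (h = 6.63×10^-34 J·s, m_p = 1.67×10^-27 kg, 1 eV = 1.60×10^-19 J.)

L = 139 fm

From E_n = n²h²/(8m_pL²), L = n·h/√(8m_pE_n).
E_3 = 9.58×10^4 eV = 1.533×10^-14 J, so L = 3·6.63×10^-34/√(8·1.67×10^-27·1.533×10^-14) = 1.39×10^-13 m = 139 fm.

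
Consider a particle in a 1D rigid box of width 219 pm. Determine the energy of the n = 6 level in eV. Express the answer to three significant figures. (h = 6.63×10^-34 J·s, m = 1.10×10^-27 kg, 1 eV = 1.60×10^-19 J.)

For an infinite well E_n = n²h²/(8mL²), so E_1 = h²/(8mL²) = (6.63×10^-34)²/(8·1.10×10^-27·(2.19×10^-10 m)²) = 1.041×10^-21 J.
Then E_6 = 6²·E_1 = 36·1.041×10^-21 J = 3.748×10^-20 J.
Converting, E_6 = 3.748×10^-20 J / (1.60×10^-19 J/eV) = 0.234 eV.

E_6 = 0.234 eV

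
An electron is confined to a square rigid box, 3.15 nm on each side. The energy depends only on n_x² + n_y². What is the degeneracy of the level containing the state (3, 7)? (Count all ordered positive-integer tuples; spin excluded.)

The level has n_x² + n_y² = 58. The ordered positive-integer solutions are (3, 7), (7, 3).
That gives 2 states.

degeneracy = 2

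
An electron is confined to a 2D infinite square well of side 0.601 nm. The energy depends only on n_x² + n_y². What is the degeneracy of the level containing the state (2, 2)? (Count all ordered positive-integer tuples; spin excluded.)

The level has n_x² + n_y² = 8. The ordered positive-integer solutions are (2, 2).
That gives 1 state.

degeneracy = 1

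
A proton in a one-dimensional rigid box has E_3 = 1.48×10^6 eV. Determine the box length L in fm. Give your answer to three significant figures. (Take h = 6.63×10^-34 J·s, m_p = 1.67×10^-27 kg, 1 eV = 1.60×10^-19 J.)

From E_n = n²h²/(8m_pL²), L = n·h/√(8m_pE_n).
E_3 = 1.48×10^6 eV = 2.368×10^-13 J, so L = 3·6.63×10^-34/√(8·1.67×10^-27·2.368×10^-13) = 3.54×10^-14 m = 35.4 fm.

L = 35.4 fm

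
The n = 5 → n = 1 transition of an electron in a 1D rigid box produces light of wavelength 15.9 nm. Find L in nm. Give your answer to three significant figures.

The photon carries ΔE = hc/λ = 6.626×10^-34·2.998×10^8/1.59×10^-8 m = 1.249×10^-17 J.
Since ΔE = (5² − 1²)E_1, E_1 = 5.204×10^-19 J, and L = h/√(8m_eE_1) = 3.40×10^-10 m = 0.340 nm.

L = 0.340 nm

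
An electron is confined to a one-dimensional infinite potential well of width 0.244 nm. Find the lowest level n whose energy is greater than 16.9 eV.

n = 2

E_1 = h²/(8m_eL²) = 1.012×10^-18 J = 6.317 eV.
Need n² > 16.9/6.317 = 2.675, i.e. n > 1.636.
The smallest integer satisfying this is n = 2.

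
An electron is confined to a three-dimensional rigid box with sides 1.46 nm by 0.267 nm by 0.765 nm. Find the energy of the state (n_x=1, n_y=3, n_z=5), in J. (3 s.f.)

E = 1.02×10^-17 J

For a 3D rectangular well E = (h²/8m_e)·Σ n_i²/L_i² = (6.626×10^-34)²/(8·9.109×10^-31) · [1²/(1.46 nm)² + 3²/(0.267 nm)² + 5²/(0.765 nm)²].
Evaluating gives E = 1.02×10^-17 J.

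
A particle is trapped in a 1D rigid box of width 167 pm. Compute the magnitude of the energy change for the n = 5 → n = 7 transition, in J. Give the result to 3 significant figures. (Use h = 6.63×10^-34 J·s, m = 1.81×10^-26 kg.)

|ΔE| = 2.61×10^-21 J

E_1 = h²/(8mL²) = 1.088×10^-22 J.
|ΔE| = |5² − 7²|·E_1 = 24·1.088×10^-22 J = 2.61×10^-21 J.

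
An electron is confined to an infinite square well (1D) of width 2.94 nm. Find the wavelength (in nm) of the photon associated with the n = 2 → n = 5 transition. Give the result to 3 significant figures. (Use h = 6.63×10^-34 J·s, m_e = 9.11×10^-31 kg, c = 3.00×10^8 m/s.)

λ = 1.36×10^3 nm

E_1 = h²/(8m_eL²) = 6.978×10^-21 J, so ΔE = (5² − 2²)E_1 = 1.465×10^-19 J.
λ = hc/ΔE = (6.63×10^-34·3.00×10^8)/1.465×10^-19 = 1.36×10^-6 m = 1.36×10^3 nm.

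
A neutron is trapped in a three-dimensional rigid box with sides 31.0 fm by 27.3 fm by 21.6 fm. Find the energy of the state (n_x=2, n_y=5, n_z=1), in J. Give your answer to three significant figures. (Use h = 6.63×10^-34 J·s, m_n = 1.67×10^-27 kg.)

E = 1.31×10^-12 J

For a 3D rectangular well E = (h²/8m_n)·Σ n_i²/L_i² = (6.63×10^-34)²/(8·1.67×10^-27) · [2²/(31.0 fm)² + 5²/(27.3 fm)² + 1²/(21.6 fm)²].
Evaluating gives E = 1.31×10^-12 J.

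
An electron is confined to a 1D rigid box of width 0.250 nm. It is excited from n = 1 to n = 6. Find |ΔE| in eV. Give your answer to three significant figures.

|ΔE| = 211 eV

E_1 = h²/(8m_eL²) = 9.640×10^-19 J.
|ΔE| = |1² − 6²|·E_1 = 35·9.640×10^-19 J = 3.374×10^-17 J = 211 eV.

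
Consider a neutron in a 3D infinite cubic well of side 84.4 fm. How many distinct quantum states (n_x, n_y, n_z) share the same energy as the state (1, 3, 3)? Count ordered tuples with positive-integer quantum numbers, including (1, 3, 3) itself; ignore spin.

degeneracy = 3

The level has n_x² + n_y² + n_z² = 19. The ordered positive-integer solutions are (1, 3, 3), (3, 1, 3), (3, 3, 1).
That gives 3 states.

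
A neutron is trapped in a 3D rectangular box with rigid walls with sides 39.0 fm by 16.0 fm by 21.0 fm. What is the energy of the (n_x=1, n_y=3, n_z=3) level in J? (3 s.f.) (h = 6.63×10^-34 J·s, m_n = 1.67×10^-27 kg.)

For a 3D rectangular well E = (h²/8m_n)·Σ n_i²/L_i² = (6.63×10^-34)²/(8·1.67×10^-27) · [1²/(39.0 fm)² + 3²/(16.0 fm)² + 3²/(21.0 fm)²].
Evaluating gives E = 1.85×10^-12 J.

E = 1.85×10^-12 J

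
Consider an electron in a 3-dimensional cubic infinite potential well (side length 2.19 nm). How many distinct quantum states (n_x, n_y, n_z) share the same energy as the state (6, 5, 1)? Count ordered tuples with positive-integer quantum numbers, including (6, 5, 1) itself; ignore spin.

The level has n_x² + n_y² + n_z² = 62. The ordered positive-integer solutions are (1, 5, 6), (1, 6, 5), (2, 3, 7), (2, 7, 3), (3, 2, 7), (3, 7, 2), (5, 1, 6), (5, 6, 1), (6, 1, 5), (6, 5, 1), (7, 2, 3), (7, 3, 2).
That gives 12 states.

degeneracy = 12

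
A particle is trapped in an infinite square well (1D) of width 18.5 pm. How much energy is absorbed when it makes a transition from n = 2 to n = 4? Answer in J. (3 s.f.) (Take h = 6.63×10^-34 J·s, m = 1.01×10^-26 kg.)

E_1 = h²/(8mL²) = 1.590×10^-20 J.
|ΔE| = |2² − 4²|·E_1 = 12·1.590×10^-20 J = 1.91×10^-19 J.

|ΔE| = 1.91×10^-19 J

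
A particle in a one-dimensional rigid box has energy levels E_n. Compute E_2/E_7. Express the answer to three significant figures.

E_n ∝ n², so E_2/E_7 = 2²/7² = 4/49 = 0.0816.

0.0816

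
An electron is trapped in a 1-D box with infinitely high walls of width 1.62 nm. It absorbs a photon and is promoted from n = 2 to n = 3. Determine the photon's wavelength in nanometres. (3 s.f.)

E_1 = h²/(8m_eL²) = 2.296×10^-20 J, so ΔE = (3² − 2²)E_1 = 1.148×10^-19 J.
λ = hc/ΔE = (6.626×10^-34·2.998×10^8)/1.148×10^-19 = 1.73×10^-6 m = 1.73×10^3 nm.

λ = 1.73×10^3 nm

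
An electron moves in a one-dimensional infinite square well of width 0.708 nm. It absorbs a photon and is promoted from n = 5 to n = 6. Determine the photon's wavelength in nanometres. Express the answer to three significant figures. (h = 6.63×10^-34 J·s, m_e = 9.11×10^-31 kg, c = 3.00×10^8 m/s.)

E_1 = h²/(8m_eL²) = 1.203×10^-19 J, so ΔE = (6² − 5²)E_1 = 1.323×10^-18 J.
λ = hc/ΔE = (6.63×10^-34·3.00×10^8)/1.323×10^-18 = 1.50×10^-7 m = 150 nm.

λ = 150 nm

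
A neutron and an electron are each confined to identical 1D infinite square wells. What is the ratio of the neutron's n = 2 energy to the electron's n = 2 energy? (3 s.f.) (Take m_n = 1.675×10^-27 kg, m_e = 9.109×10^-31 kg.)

E_n ∝ 1/m at fixed n and L, so the ratio is m_e/m_n = 9.109×10^-31/1.675×10^-27 = 5.44×10^-4.

5.44×10^-4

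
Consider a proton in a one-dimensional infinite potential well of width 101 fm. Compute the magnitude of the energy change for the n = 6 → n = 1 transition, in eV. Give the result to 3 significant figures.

|ΔE| = 7.03×10^5 eV

E_1 = h²/(8m_pL²) = 3.216×10^-15 J.
|ΔE| = |6² − 1²|·E_1 = 35·3.216×10^-15 J = 1.126×10^-13 J = 7.03×10^5 eV.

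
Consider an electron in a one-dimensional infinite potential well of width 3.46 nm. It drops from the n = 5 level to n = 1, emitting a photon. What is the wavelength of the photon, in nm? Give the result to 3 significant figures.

E_1 = h²/(8m_eL²) = 5.033×10^-21 J, so ΔE = (5² − 1²)E_1 = 1.208×10^-19 J.
λ = hc/ΔE = (6.626×10^-34·2.998×10^8)/1.208×10^-19 = 1.64×10^-6 m = 1.64×10^3 nm.

λ = 1.64×10^3 nm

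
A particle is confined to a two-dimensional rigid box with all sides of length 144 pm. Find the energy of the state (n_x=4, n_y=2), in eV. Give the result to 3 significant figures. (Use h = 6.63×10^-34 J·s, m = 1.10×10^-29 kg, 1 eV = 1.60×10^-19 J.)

For a 2D rectangular well E = (h²/8m)·Σ n_i²/L_i² = (6.63×10^-34)²/(8·1.10×10^-29) · [4²/(144 pm)² + 2²/(144 pm)²].
Evaluating gives E = 4.818×10^-18 J = 30.1 eV.

E = 30.1 eV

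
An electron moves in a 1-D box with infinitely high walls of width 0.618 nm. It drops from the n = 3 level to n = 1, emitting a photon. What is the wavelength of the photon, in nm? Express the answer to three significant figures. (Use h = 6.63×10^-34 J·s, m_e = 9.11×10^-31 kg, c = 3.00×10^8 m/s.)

E_1 = h²/(8m_eL²) = 1.579×10^-19 J, so ΔE = (3² − 1²)E_1 = 1.263×10^-18 J.
λ = hc/ΔE = (6.63×10^-34·3.00×10^8)/1.263×10^-18 = 1.57×10^-7 m = 157 nm.

λ = 157 nm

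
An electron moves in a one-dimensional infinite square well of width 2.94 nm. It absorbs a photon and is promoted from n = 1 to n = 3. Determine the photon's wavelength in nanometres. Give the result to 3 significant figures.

λ = 3.56×10^3 nm

E_1 = h²/(8m_eL²) = 6.970×10^-21 J, so ΔE = (3² − 1²)E_1 = 5.576×10^-20 J.
λ = hc/ΔE = (6.626×10^-34·2.998×10^8)/5.576×10^-20 = 3.56×10^-6 m = 3.56×10^3 nm.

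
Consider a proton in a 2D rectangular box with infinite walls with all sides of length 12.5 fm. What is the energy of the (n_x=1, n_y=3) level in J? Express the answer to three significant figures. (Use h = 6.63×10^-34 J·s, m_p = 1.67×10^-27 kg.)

E = 2.11×10^-12 J

For a 2D rectangular well E = (h²/8m_p)·Σ n_i²/L_i² = (6.63×10^-34)²/(8·1.67×10^-27) · [1²/(12.5 fm)² + 3²/(12.5 fm)²].
Evaluating gives E = 2.11×10^-12 J.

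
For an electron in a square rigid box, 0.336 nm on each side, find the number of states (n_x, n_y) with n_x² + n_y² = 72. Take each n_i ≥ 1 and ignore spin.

degeneracy = 1

The level has n_x² + n_y² = 72. The ordered positive-integer solutions are (6, 6).
That gives 1 state.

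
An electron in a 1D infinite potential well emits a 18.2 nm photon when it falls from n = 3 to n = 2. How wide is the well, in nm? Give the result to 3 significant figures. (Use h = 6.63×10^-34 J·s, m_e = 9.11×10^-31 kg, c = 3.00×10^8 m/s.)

L = 0.166 nm

The photon carries ΔE = hc/λ = 6.63×10^-34·3.00×10^8/1.82×10^-8 m = 1.093×10^-17 J.
Since ΔE = (3² − 2²)E_1, E_1 = 2.186×10^-18 J, and L = h/√(8m_eE_1) = 1.66×10^-10 m = 0.166 nm.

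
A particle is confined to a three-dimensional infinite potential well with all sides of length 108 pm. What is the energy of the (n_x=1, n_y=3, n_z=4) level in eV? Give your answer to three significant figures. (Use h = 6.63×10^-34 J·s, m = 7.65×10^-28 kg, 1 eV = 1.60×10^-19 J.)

E = 1.00 eV

For a 3D rectangular well E = (h²/8m)·Σ n_i²/L_i² = (6.63×10^-34)²/(8·7.65×10^-28) · [1²/(108 pm)² + 3²/(108 pm)² + 4²/(108 pm)²].
Evaluating gives E = 1.601×10^-19 J = 1.00 eV.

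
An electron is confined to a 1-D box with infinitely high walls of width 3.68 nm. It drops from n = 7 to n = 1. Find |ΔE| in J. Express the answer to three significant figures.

E_1 = h²/(8m_eL²) = 4.449×10^-21 J.
|ΔE| = |7² − 1²|·E_1 = 48·4.449×10^-21 J = 2.14×10^-19 J.

|ΔE| = 2.14×10^-19 J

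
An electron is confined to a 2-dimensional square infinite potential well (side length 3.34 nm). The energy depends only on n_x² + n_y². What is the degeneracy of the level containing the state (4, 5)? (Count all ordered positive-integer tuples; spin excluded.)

The level has n_x² + n_y² = 41. The ordered positive-integer solutions are (4, 5), (5, 4).
That gives 2 states.

degeneracy = 2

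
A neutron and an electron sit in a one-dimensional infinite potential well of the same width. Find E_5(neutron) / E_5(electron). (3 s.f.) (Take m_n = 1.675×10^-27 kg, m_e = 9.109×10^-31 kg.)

E_n ∝ 1/m at fixed n and L, so the ratio is m_e/m_n = 9.109×10^-31/1.675×10^-27 = 5.44×10^-4.

5.44×10^-4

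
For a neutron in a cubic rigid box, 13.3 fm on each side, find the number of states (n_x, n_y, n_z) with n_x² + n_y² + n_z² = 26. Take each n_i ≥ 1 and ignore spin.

degeneracy = 6

The level has n_x² + n_y² + n_z² = 26. The ordered positive-integer solutions are (1, 3, 4), (1, 4, 3), (3, 1, 4), (3, 4, 1), (4, 1, 3), (4, 3, 1).
That gives 6 states.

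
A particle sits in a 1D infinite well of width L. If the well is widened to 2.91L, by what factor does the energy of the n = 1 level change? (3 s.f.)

E_n ∝ 1/L², so the energy scales by 1/2.91² = 0.118.

0.118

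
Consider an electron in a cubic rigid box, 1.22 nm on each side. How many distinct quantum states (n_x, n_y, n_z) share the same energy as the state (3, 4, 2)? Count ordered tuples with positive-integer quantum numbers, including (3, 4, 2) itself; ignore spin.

The level has n_x² + n_y² + n_z² = 29. The ordered positive-integer solutions are (2, 3, 4), (2, 4, 3), (3, 2, 4), (3, 4, 2), (4, 2, 3), (4, 3, 2).
That gives 6 states.

degeneracy = 6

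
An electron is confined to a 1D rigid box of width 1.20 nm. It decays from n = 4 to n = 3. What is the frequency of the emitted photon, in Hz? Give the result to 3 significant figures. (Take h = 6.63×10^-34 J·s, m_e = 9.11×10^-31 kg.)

f = 4.42×10^14 Hz

E_1 = h²/(8m_eL²) = 4.188×10^-20 J and ΔE = (4² − 3²)E_1 = 2.932×10^-19 J.
f = ΔE/h = 2.932×10^-19/6.63×10^-34 = 4.42×10^14 Hz.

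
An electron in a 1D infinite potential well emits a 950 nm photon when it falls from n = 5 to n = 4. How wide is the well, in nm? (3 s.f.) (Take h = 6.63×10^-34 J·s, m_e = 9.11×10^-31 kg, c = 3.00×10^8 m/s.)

L = 1.61 nm

The photon carries ΔE = hc/λ = 6.63×10^-34·3.00×10^8/9.50×10^-7 m = 2.094×10^-19 J.
Since ΔE = (5² − 4²)E_1, E_1 = 2.327×10^-20 J, and L = h/√(8m_eE_1) = 1.61×10^-9 m = 1.61 nm.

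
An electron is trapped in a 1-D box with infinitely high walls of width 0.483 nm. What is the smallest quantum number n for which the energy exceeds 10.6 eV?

n = 3

E_1 = h²/(8m_eL²) = 2.583×10^-19 J = 1.612 eV.
Need n² > 10.6/1.612 = 6.576, i.e. n > 2.564.
The smallest integer satisfying this is n = 3.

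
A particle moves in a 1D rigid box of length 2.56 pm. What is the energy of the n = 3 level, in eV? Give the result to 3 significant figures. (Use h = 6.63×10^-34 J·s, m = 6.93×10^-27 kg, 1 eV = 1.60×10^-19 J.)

E_3 = 68.1 eV

For an infinite well E_n = n²h²/(8mL²), so E_1 = h²/(8mL²) = (6.63×10^-34)²/(8·6.93×10^-27·(2.56×10^-12 m)²) = 1.210×10^-18 J.
Then E_3 = 3²·E_1 = 9·1.210×10^-18 J = 1.089×10^-17 J.
Converting, E_3 = 1.089×10^-17 J / (1.60×10^-19 J/eV) = 68.1 eV.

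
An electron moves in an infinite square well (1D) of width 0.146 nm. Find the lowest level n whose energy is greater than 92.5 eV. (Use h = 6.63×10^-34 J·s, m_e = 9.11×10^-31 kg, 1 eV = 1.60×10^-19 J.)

E_1 = h²/(8m_eL²) = 2.830×10^-18 J = 17.69 eV.
Need n² > 92.5/17.69 = 5.229, i.e. n > 2.287.
The smallest integer satisfying this is n = 3.

n = 3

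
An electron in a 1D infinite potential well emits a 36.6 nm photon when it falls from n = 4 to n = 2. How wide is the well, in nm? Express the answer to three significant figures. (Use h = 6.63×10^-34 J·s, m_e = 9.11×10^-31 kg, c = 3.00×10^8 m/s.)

The photon carries ΔE = hc/λ = 6.63×10^-34·3.00×10^8/3.66×10^-8 m = 5.434×10^-18 J.
Since ΔE = (4² − 2²)E_1, E_1 = 4.528×10^-19 J, and L = h/√(8m_eE_1) = 3.65×10^-10 m = 0.365 nm.

L = 0.365 nm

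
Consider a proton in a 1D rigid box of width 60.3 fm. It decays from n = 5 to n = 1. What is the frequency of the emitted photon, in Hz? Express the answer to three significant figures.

f = 3.27×10^20 Hz

E_1 = h²/(8m_pL²) = 9.022×10^-15 J and ΔE = (5² − 1²)E_1 = 2.165×10^-13 J.
f = ΔE/h = 2.165×10^-13/6.626×10^-34 = 3.27×10^20 Hz.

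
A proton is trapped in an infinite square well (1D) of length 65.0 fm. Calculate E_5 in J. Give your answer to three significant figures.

E_5 = 1.94×10^-13 J

For an infinite well E_n = n²h²/(8m_pL²), so E_1 = h²/(8m_pL²) = (6.626×10^-34)²/(8·1.673×10^-27·(6.50×10^-14 m)²) = 7.764×10^-15 J.
Then E_5 = 5²·E_1 = 25·7.764×10^-15 J = 1.94×10^-13 J.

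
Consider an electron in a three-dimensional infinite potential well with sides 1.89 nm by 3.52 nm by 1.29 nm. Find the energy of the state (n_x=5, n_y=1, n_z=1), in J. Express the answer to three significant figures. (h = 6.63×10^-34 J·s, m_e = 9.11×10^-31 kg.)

E = 4.63×10^-19 J

For a 3D rectangular well E = (h²/8m_e)·Σ n_i²/L_i² = (6.63×10^-34)²/(8·9.11×10^-31) · [5²/(1.89 nm)² + 1²/(3.52 nm)² + 1²/(1.29 nm)²].
Evaluating gives E = 4.63×10^-19 J.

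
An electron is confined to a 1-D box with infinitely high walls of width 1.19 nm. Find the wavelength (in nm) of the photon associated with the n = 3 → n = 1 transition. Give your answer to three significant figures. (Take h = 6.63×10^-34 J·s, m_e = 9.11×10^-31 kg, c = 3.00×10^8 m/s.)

λ = 584 nm

E_1 = h²/(8m_eL²) = 4.259×10^-20 J, so ΔE = (3² − 1²)E_1 = 3.407×10^-19 J.
λ = hc/ΔE = (6.63×10^-34·3.00×10^8)/3.407×10^-19 = 5.84×10^-7 m = 584 nm.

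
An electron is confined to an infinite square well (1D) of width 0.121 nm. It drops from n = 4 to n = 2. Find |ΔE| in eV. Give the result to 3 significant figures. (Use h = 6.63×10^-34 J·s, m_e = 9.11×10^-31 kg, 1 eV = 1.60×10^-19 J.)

E_1 = h²/(8m_eL²) = 4.120×10^-18 J.
|ΔE| = |4² − 2²|·E_1 = 12·4.120×10^-18 J = 4.944×10^-17 J = 309 eV.

|ΔE| = 309 eV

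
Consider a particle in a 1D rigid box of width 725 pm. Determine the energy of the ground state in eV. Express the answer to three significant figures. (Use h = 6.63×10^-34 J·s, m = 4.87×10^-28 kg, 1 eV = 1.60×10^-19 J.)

E_1 = 0.00134 eV

For an infinite well E_n = n²h²/(8mL²), so E_1 = h²/(8mL²) = (6.63×10^-34)²/(8·4.87×10^-28·(7.25×10^-10 m)²) = 2.147×10^-22 J.
Converting, E_1 = 2.147×10^-22 J / (1.60×10^-19 J/eV) = 0.00134 eV.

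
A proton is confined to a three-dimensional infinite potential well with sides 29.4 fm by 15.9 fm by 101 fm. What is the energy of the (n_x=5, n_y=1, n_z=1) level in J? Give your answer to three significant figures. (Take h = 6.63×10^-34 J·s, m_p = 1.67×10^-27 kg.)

E = 1.08×10^-12 J

For a 3D rectangular well E = (h²/8m_p)·Σ n_i²/L_i² = (6.63×10^-34)²/(8·1.67×10^-27) · [5²/(29.4 fm)² + 1²/(15.9 fm)² + 1²/(101 fm)²].
Evaluating gives E = 1.08×10^-12 J.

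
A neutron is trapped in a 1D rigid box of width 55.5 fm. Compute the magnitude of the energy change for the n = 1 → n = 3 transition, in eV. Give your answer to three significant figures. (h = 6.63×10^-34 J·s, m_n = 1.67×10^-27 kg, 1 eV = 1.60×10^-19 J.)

|ΔE| = 5.34×10^5 eV

E_1 = h²/(8m_nL²) = 1.068×10^-14 J.
|ΔE| = |1² − 3²|·E_1 = 8·1.068×10^-14 J = 8.544×10^-14 J = 5.34×10^5 eV.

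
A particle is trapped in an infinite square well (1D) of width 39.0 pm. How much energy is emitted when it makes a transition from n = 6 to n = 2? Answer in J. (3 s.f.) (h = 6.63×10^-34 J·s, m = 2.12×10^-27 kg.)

E_1 = h²/(8mL²) = 1.704×10^-20 J.
|ΔE| = |6² − 2²|·E_1 = 32·1.704×10^-20 J = 5.45×10^-19 J.

|ΔE| = 5.45×10^-19 J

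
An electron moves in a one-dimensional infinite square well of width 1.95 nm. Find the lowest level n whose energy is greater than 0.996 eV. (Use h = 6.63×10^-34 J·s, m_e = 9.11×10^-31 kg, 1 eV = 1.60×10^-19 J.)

n = 4

E_1 = h²/(8m_eL²) = 1.586×10^-20 J = 0.09912 eV.
Need n² > 0.996/0.09912 = 10.05, i.e. n > 3.170.
The smallest integer satisfying this is n = 4.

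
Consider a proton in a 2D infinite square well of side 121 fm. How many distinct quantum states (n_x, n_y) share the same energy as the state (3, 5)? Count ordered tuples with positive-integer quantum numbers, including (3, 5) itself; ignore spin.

degeneracy = 2

The level has n_x² + n_y² = 34. The ordered positive-integer solutions are (3, 5), (5, 3).
That gives 2 states.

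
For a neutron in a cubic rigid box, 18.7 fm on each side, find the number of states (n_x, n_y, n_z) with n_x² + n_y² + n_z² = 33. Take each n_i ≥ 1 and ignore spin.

The level has n_x² + n_y² + n_z² = 33. The ordered positive-integer solutions are (1, 4, 4), (2, 2, 5), (2, 5, 2), (4, 1, 4), (4, 4, 1), (5, 2, 2).
That gives 6 states.

degeneracy = 6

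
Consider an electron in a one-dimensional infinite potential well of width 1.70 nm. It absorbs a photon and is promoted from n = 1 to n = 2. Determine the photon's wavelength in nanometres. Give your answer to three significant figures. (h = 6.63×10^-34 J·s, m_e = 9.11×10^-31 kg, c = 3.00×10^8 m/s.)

λ = 3.18×10^3 nm

E_1 = h²/(8m_eL²) = 2.087×10^-20 J, so ΔE = (2² − 1²)E_1 = 6.261×10^-20 J.
λ = hc/ΔE = (6.63×10^-34·3.00×10^8)/6.261×10^-20 = 3.18×10^-6 m = 3.18×10^3 nm.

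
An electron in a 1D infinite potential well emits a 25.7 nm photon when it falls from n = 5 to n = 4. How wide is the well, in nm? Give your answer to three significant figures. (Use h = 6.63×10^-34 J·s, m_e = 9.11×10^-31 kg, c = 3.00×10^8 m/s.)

The photon carries ΔE = hc/λ = 6.63×10^-34·3.00×10^8/2.57×10^-8 m = 7.739×10^-18 J.
Since ΔE = (5² − 4²)E_1, E_1 = 8.599×10^-19 J, and L = h/√(8m_eE_1) = 2.65×10^-10 m = 0.265 nm.

L = 0.265 nm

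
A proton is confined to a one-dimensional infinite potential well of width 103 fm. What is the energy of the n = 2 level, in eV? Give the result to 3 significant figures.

E_2 = 7.72×10^4 eV

For an infinite well E_n = n²h²/(8m_pL²), so E_1 = h²/(8m_pL²) = (6.626×10^-34)²/(8·1.673×10^-27·(1.03×10^-13 m)²) = 3.092×10^-15 J.
Then E_2 = 2²·E_1 = 4·3.092×10^-15 J = 1.237×10^-14 J.
Converting, E_2 = 1.237×10^-14 J / (1.602×10^-19 J/eV) = 7.72×10^4 eV.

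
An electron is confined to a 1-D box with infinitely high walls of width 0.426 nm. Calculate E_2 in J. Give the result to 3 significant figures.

E_2 = 1.33×10^-18 J

For an infinite well E_n = n²h²/(8m_eL²), so E_1 = h²/(8m_eL²) = (6.626×10^-34)²/(8·9.109×10^-31·(4.26×10^-10 m)²) = 3.320×10^-19 J.
Then E_2 = 2²·E_1 = 4·3.320×10^-19 J = 1.33×10^-18 J.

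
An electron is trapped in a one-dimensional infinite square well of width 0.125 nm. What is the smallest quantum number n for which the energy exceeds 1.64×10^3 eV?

n = 9

E_1 = h²/(8m_eL²) = 3.856×10^-18 J = 24.07 eV.
Need n² > 1.64×10^3/24.07 = 68.13, i.e. n > 8.254.
The smallest integer satisfying this is n = 9.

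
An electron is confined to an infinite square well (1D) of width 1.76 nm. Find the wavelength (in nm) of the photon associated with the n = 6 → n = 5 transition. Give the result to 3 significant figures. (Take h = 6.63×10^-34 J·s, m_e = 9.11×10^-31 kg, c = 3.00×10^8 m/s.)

λ = 929 nm

E_1 = h²/(8m_eL²) = 1.947×10^-20 J, so ΔE = (6² − 5²)E_1 = 2.142×10^-19 J.
λ = hc/ΔE = (6.63×10^-34·3.00×10^8)/2.142×10^-19 = 9.29×10^-7 m = 929 nm.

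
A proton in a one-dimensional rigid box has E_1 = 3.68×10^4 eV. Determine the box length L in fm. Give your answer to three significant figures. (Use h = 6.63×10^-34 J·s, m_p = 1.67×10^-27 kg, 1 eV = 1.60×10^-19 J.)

From E_n = n²h²/(8m_pL²), L = n·h/√(8m_pE_n).
E_1 = 3.68×10^4 eV = 5.888×10^-15 J, so L = 1·6.63×10^-34/√(8·1.67×10^-27·5.888×10^-15) = 7.48×10^-14 m = 74.8 fm.

L = 74.8 fm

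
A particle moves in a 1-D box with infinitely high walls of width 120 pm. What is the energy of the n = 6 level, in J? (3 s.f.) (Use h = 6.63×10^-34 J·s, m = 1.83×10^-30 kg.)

For an infinite well E_n = n²h²/(8mL²), so E_1 = h²/(8mL²) = (6.63×10^-34)²/(8·1.83×10^-30·(1.20×10^-10 m)²) = 2.085×10^-18 J.
Then E_6 = 6²·E_1 = 36·2.085×10^-18 J = 7.51×10^-17 J.

E_6 = 7.51×10^-17 J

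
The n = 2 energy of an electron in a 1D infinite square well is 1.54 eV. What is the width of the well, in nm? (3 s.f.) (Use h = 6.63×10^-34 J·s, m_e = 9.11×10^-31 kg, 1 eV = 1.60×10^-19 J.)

From E_n = n²h²/(8m_eL²), L = n·h/√(8m_eE_n).
E_2 = 1.54 eV = 2.464×10^-19 J, so L = 2·6.63×10^-34/√(8·9.11×10^-31·2.464×10^-19) = 9.90×10^-10 m = 0.990 nm.

L = 0.990 nm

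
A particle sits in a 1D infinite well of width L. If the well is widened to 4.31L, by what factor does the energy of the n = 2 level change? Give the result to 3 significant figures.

E_n ∝ 1/L², so the energy scales by 1/4.31² = 0.0538.

0.0538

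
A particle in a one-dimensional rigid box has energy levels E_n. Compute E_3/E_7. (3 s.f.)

0.184

E_n ∝ n², so E_3/E_7 = 3²/7² = 9/49 = 0.184.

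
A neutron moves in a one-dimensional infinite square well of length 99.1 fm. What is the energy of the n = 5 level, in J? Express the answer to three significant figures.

E_5 = 8.34×10^-14 J

For an infinite well E_n = n²h²/(8m_nL²), so E_1 = h²/(8m_nL²) = (6.626×10^-34)²/(8·1.675×10^-27·(9.91×10^-14 m)²) = 3.336×10^-15 J.
Then E_5 = 5²·E_1 = 25·3.336×10^-15 J = 8.34×10^-14 J.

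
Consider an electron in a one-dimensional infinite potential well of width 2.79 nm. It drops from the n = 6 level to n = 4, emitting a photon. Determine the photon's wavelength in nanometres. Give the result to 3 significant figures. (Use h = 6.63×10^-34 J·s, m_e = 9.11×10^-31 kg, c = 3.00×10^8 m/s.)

E_1 = h²/(8m_eL²) = 7.748×10^-21 J, so ΔE = (6² − 4²)E_1 = 1.550×10^-19 J.
λ = hc/ΔE = (6.63×10^-34·3.00×10^8)/1.550×10^-19 = 1.28×10^-6 m = 1.28×10^3 nm.

λ = 1.28×10^3 nm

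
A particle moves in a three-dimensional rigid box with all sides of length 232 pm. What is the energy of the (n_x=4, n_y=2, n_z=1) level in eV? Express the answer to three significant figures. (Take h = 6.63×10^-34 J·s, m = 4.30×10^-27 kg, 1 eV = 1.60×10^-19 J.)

E = 0.0312 eV

For a 3D rectangular well E = (h²/8m)·Σ n_i²/L_i² = (6.63×10^-34)²/(8·4.30×10^-27) · [4²/(232 pm)² + 2²/(232 pm)² + 1²/(232 pm)²].
Evaluating gives E = 4.986×10^-21 J = 0.0312 eV.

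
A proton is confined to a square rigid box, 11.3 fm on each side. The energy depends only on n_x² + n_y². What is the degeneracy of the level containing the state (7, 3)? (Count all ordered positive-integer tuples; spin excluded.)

degeneracy = 2

The level has n_x² + n_y² = 58. The ordered positive-integer solutions are (3, 7), (7, 3).
That gives 2 states.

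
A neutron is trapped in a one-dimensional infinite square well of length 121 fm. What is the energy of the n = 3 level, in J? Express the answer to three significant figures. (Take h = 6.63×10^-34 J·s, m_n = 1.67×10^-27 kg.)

E_3 = 2.02×10^-14 J

For an infinite well E_n = n²h²/(8m_nL²), so E_1 = h²/(8m_nL²) = (6.63×10^-34)²/(8·1.67×10^-27·(1.21×10^-13 m)²) = 2.247×10^-15 J.
Then E_3 = 3²·E_1 = 9·2.247×10^-15 J = 2.02×10^-14 J.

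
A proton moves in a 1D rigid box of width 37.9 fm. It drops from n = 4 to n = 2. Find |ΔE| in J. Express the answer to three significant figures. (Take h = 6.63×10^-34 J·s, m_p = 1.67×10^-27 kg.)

|ΔE| = 2.75×10^-13 J

E_1 = h²/(8m_pL²) = 2.291×10^-14 J.
|ΔE| = |4² − 2²|·E_1 = 12·2.291×10^-14 J = 2.75×10^-13 J.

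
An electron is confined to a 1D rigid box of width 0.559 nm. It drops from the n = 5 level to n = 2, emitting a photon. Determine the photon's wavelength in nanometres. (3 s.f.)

λ = 49.1 nm

E_1 = h²/(8m_eL²) = 1.928×10^-19 J, so ΔE = (5² − 2²)E_1 = 4.049×10^-18 J.
λ = hc/ΔE = (6.626×10^-34·2.998×10^8)/4.049×10^-18 = 4.91×10^-8 m = 49.1 nm.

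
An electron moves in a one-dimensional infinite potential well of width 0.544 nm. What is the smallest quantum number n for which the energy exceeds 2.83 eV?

n = 2

E_1 = h²/(8m_eL²) = 2.036×10^-19 J = 1.271 eV.
Need n² > 2.83/1.271 = 2.227, i.e. n > 1.492.
The smallest integer satisfying this is n = 2.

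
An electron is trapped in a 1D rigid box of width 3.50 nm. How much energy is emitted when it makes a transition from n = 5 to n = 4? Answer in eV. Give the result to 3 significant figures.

|ΔE| = 0.276 eV

E_1 = h²/(8m_eL²) = 4.918×10^-21 J.
|ΔE| = |5² − 4²|·E_1 = 9·4.918×10^-21 J = 4.426×10^-20 J = 0.276 eV.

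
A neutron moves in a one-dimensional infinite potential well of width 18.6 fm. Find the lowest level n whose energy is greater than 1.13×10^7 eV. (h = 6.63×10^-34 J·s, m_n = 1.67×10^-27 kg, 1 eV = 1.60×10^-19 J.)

E_1 = h²/(8m_nL²) = 9.510×10^-14 J = 5.944×10^5 eV.
Need n² > 1.13×10^7/5.944×10^5 = 19.01, i.e. n > 4.360.
The smallest integer satisfying this is n = 5.

n = 5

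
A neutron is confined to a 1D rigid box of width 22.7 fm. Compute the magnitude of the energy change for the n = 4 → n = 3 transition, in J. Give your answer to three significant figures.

|ΔE| = 4.45×10^-13 J

E_1 = h²/(8m_nL²) = 6.358×10^-14 J.
|ΔE| = |4² − 3²|·E_1 = 7·6.358×10^-14 J = 4.45×10^-13 J.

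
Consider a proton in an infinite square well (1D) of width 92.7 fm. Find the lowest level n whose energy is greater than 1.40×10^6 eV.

n = 8

E_1 = h²/(8m_pL²) = 3.817×10^-15 J = 2.383×10^4 eV.
Need n² > 1.40×10^6/2.383×10^4 = 58.75, i.e. n > 7.665.
The smallest integer satisfying this is n = 8.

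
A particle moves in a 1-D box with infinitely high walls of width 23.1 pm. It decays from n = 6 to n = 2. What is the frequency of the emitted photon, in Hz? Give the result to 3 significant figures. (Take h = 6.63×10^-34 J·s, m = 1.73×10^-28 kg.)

f = 2.87×10^16 Hz

E_1 = h²/(8mL²) = 5.952×10^-19 J and ΔE = (6² − 2²)E_1 = 1.905×10^-17 J.
f = ΔE/h = 1.905×10^-17/6.63×10^-34 = 2.87×10^16 Hz.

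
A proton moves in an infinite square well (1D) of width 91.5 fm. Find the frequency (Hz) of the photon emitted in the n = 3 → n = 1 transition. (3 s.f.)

E_1 = h²/(8m_pL²) = 3.918×10^-15 J and ΔE = (3² − 1²)E_1 = 3.134×10^-14 J.
f = ΔE/h = 3.134×10^-14/6.626×10^-34 = 4.73×10^19 Hz.

f = 4.73×10^19 Hz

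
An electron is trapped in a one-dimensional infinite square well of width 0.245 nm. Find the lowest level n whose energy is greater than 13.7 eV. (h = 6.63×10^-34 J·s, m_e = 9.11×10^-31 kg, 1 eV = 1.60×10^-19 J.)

n = 2

E_1 = h²/(8m_eL²) = 1.005×10^-18 J = 6.281 eV.
Need n² > 13.7/6.281 = 2.181, i.e. n > 1.477.
The smallest integer satisfying this is n = 2.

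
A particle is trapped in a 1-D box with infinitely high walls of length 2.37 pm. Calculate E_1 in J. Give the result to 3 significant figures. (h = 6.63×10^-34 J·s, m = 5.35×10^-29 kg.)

For an infinite well E_n = n²h²/(8mL²), so E_1 = h²/(8mL²) = (6.63×10^-34)²/(8·5.35×10^-29·(2.37×10^-12 m)²) = 1.828×10^-16 J.

E_1 = 1.83×10^-16 J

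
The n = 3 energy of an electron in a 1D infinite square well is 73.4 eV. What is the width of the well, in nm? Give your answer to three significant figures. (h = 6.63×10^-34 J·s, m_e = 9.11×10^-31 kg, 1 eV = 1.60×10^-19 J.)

From E_n = n²h²/(8m_eL²), L = n·h/√(8m_eE_n).
E_3 = 73.4 eV = 1.174×10^-17 J, so L = 3·6.63×10^-34/√(8·9.11×10^-31·1.174×10^-17) = 2.15×10^-10 m = 0.215 nm.

L = 0.215 nm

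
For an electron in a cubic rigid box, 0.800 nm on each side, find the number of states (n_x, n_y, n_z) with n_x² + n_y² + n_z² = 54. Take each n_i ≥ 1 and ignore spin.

The level has n_x² + n_y² + n_z² = 54. The ordered positive-integer solutions are (1, 2, 7), (1, 7, 2), (2, 1, 7), (2, 5, 5), (2, 7, 1), (3, 3, 6), (3, 6, 3), (5, 2, 5), (5, 5, 2), (6, 3, 3), (7, 1, 2), (7, 2, 1).
That gives 12 states.

degeneracy = 12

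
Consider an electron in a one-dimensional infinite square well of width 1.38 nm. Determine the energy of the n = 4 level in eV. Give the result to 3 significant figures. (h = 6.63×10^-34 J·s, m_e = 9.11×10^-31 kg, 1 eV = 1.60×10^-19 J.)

E_4 = 3.17 eV

For an infinite well E_n = n²h²/(8m_eL²), so E_1 = h²/(8m_eL²) = (6.63×10^-34)²/(8·9.11×10^-31·(1.38×10^-9 m)²) = 3.167×10^-20 J.
Then E_4 = 4²·E_1 = 16·3.167×10^-20 J = 5.067×10^-19 J.
Converting, E_4 = 5.067×10^-19 J / (1.60×10^-19 J/eV) = 3.17 eV.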